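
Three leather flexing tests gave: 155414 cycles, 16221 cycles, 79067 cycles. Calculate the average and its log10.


Average = (155414 + 16221 + 79067) / 3 = 83567 cycles
log10(83567) = 4.92


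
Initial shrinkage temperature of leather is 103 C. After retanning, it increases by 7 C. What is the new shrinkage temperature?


110 C

New Ts = 103 + 7 = 110 C


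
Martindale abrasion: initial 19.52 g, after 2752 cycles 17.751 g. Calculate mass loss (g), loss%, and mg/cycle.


Loss = 19.52 - 17.751 = 1.769 g
Loss% = 1.769 / 19.52 x 100 = 9.06%
Rate = 1.769 / 2752 x 1000 = 0.643 mg/cycle


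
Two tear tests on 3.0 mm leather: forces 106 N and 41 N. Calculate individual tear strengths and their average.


Tear 1 = 106 / 3.0 = 35.3 N/mm
Tear 2 = 41 / 3.0 = 13.7 N/mm
Average = (35.3 + 13.7) / 2 = 24.5 N/mm


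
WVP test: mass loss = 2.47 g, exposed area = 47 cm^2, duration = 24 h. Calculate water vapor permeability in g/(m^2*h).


21.90 g/(m^2*h)

WVP = mass_loss / (area x time) x 10000
WVP = 2.47 / (47 x 24) x 10000
WVP = 2.47 / 1128 x 10000 = 21.90 g/(m^2*h)


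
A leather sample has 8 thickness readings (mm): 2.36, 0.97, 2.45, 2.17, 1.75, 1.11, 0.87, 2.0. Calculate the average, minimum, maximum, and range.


Average = 1.71 mm
Min = 0.87 mm
Max = 2.45 mm
Range = 1.58 mm

Sum = 13.68
Average = 13.68 / 8 = 1.71 mm
Minimum = 0.87 mm
Maximum = 2.45 mm
Range = 2.45 - 0.87 = 1.58 mm


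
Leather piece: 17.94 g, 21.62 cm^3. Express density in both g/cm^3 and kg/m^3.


0.830 g/cm^3
830 kg/m^3

Density = 17.94 / 21.62 = 0.830 g/cm^3
Convert: 0.830 x 1000 = 830 kg/m^3


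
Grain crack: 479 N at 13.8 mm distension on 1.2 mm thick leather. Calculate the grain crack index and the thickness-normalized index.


Crack index = 34.7 N/mm
Normalized index = 28.9 N/mm per mm

Crack index = 479 / 13.8 = 34.7 N/mm
Normalized = 34.7 / 1.2 = 28.9 N/mm per mm


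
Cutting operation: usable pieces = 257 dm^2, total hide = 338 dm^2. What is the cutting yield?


Yield = usable / total x 100
Yield = 257 / 338 x 100 = 76.0%


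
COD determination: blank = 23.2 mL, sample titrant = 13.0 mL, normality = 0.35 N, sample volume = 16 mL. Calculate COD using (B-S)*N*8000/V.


1785.0 mg/L


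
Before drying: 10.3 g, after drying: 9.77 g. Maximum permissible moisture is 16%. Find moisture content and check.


MC = (10.3 - 9.77) / 10.3 x 100 = 5.1%
Maximum: 16%
Acceptable: Yes


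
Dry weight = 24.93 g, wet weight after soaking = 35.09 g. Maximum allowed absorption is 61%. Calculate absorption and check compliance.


WA = (35.09 - 24.93) / 24.93 x 100 = 40.8%
Maximum allowed: 61%
Compliant: Yes


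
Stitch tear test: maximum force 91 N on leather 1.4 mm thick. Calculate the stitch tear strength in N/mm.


Stitch tear strength = force / thickness
STS = 91 / 1.4 = 65.0 N/mm


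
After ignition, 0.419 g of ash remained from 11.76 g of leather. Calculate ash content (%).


Ash% = 0.419 / 11.76 x 100
Ash% = 3.56%


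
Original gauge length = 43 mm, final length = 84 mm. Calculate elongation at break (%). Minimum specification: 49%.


Elongation = 95.3%
Meets spec: Yes

Extension = 84 - 43 = 41 mm
Elongation = 41 / 43 x 100 = 95.3%
Minimum required: 49%
Meets specification: Yes


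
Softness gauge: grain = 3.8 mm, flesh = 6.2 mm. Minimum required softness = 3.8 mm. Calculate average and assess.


Average = (3.8 + 6.2) / 2 = 5.00 mm
Minimum = 3.8 mm
Meets requirement: Yes


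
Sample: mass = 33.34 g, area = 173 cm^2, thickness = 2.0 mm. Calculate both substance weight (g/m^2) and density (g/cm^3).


SW = 33.34 / 173 x 10000 = 1927.2 g/m^2
Volume = 173 x 2.0 / 10 = 34.60 cm^3
Density = 33.34 / 34.60 = 0.964 g/cm^3


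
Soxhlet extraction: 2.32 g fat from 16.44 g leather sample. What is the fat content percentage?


14.1%

Fat content = 2.32 / 16.44 x 100
Fat = 14.1%


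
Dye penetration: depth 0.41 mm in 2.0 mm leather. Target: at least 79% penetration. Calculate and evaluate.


Penetration = 0.41 / 2.0 x 100 = 20.5%
Target: 79%
Meets target: No


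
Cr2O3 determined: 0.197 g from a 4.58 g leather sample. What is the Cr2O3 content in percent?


4.30%

Cr2O3% = 0.197 / 4.58 x 100
Cr2O3% = 4.30%


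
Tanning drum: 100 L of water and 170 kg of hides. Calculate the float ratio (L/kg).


Float ratio = water / hide weight
Ratio = 100 / 170 = 0.6


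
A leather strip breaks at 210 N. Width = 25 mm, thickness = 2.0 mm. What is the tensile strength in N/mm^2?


Cross-sectional area = 25 x 2.0 = 50.0 mm^2
Tensile strength = 210 / 50.0 = 4.20 N/mm^2


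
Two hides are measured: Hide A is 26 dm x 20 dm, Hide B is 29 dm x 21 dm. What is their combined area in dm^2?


Hide A area = 26 x 20 = 520 dm^2
Hide B area = 29 x 21 = 609 dm^2
Total = 520 + 609 = 1129 dm^2


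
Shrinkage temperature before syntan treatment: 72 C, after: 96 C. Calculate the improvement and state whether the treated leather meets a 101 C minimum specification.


Improvement = 24 C
Meets 101 C spec: No

Improvement = 96 - 72 = 24 C
Spec check: 96 C >= 101 C? No


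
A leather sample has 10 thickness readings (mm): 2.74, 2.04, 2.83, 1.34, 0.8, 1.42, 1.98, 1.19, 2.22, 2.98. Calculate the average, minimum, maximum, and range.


Sum = 19.54
Average = 19.54 / 10 = 1.95 mm
Minimum = 0.8 mm
Maximum = 2.98 mm
Range = 2.98 - 0.8 = 2.18 mm


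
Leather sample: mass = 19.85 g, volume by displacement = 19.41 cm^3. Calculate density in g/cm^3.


Density = mass / volume
Density = 19.85 / 19.41 = 1.023 g/cm^3


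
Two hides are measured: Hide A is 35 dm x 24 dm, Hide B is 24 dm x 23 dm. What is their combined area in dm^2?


1392 dm^2

Hide A area = 35 x 24 = 840 dm^2
Hide B area = 24 x 23 = 552 dm^2
Total = 840 + 552 = 1392 dm^2


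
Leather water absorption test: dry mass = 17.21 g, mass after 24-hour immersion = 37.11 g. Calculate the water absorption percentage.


Water absorbed = 37.11 - 17.21 = 19.90 g
WA% = 19.90 / 17.21 x 100 = 115.6%


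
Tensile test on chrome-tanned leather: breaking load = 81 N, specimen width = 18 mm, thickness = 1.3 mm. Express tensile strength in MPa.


Cross-section = 18 x 1.3 = 23.4 mm^2
TS = 81 / 23.4 = 3.46 MPa
(1 N/mm^2 = 1 MPa)


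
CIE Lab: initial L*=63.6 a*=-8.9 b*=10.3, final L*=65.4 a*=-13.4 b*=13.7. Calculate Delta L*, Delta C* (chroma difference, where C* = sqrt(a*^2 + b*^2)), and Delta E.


Delta L* = 65.4 - 63.6 = 1.8
C1* = sqrt((-8.9)^2 + (10.3)^2) = 13.612
C2* = sqrt((-13.4)^2 + (13.7)^2) = 19.164
Delta C* = 19.164 - 13.612 = 5.55
Delta E = sqrt((1.8)^2 + (-4.5)^2 + (3.4)^2) = 5.92


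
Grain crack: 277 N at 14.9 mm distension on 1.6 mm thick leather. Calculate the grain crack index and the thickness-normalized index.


Crack index = 277 / 14.9 = 18.6 N/mm
Normalized = 18.6 / 1.6 = 11.6 N/mm per mm


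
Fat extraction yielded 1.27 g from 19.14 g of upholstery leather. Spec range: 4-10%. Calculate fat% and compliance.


Fat% = 1.27 / 19.14 x 100 = 6.6%
Spec range: 4-10%
Compliant: Yes


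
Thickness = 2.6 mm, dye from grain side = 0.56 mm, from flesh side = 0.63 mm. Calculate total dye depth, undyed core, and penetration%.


Total dyed = 1.19 mm
Undyed core = 1.41 mm
Penetration = 45.8%

Total dyed = 0.56 + 0.63 = 1.19 mm
Undyed core = 2.6 - 1.19 = 1.41 mm
Penetration = 1.19 / 2.6 x 100 = 45.8%


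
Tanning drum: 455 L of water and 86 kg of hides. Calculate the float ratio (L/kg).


5.3

Float ratio = water / hide weight
Ratio = 455 / 86 = 5.3


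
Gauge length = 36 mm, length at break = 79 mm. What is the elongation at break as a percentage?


119.4%

Extension = 79 - 36 = 43 mm
Elongation = 43 / 36 x 100 = 119.4%


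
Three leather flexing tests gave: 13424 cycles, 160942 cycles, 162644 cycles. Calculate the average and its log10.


Average = (13424 + 160942 + 162644) / 3 = 112337 cycles
log10(112337) = 5.05


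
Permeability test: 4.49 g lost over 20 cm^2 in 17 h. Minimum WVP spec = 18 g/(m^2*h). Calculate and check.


WVP = 132.06 g/(m^2*h)
Meets specification: Yes

WVP = 4.49 / (20 x 17) x 10000 = 132.06 g/(m^2*h)
Minimum: 18 g/(m^2*h)
Meets spec: Yes


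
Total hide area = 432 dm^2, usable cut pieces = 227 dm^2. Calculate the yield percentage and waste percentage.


Yield = 227 / 432 x 100 = 52.5%
Waste = 432 - 227 = 205 dm^2
Waste% = 100 - 52.5 = 47.5%


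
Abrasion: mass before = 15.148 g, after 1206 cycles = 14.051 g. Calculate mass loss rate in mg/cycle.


0.910 mg/cycle


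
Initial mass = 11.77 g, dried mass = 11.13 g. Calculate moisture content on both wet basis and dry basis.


Moisture lost = 11.77 - 11.13 = 0.64 g
Wet basis MC = 0.64 / 11.77 x 100 = 5.4%
Dry basis MC = 0.64 / 11.13 x 100 = 5.8%


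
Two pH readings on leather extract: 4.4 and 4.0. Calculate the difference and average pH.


Difference = 0.4
Average pH = 4.20

Difference = |4.4 - 4.0| = 0.4
Average = (4.4 + 4.0) / 2 = 4.20


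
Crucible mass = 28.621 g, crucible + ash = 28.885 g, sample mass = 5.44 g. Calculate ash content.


Ash mass = 0.264 g
Ash content = 4.85%


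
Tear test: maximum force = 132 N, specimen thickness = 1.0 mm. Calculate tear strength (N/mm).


Tear strength = force / thickness
Tear = 132 / 1.0 = 132.0 N/mm


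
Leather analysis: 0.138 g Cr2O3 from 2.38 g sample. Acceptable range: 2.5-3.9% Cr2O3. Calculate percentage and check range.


Cr2O3% = 0.138 / 2.38 x 100 = 5.80%
Acceptable range: 2.5 to 3.9%
Within range: No


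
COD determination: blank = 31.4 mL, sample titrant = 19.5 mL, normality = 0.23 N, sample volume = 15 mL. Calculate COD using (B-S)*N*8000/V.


1459.7 mg/L


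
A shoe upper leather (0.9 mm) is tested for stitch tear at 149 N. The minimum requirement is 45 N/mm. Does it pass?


STS = 149 / 0.9 = 165.6 N/mm
Minimum required: 45 N/mm
Passes: Yes


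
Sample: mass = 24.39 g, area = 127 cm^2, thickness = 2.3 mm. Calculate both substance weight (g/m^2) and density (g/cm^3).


SW = 24.39 / 127 x 10000 = 1920.5 g/m^2
Volume = 127 x 2.3 / 10 = 29.21 cm^3
Density = 24.39 / 29.21 = 0.835 g/cm^3


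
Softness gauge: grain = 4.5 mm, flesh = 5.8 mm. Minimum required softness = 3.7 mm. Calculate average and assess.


Average = (4.5 + 5.8) / 2 = 5.15 mm
Minimum = 3.7 mm
Meets requirement: Yes


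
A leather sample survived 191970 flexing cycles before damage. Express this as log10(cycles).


log10(191970) = 5.28


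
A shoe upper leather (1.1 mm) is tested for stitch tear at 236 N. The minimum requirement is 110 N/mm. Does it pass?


STS = 236 / 1.1 = 214.5 N/mm
Minimum required: 110 N/mm
Passes: Yes


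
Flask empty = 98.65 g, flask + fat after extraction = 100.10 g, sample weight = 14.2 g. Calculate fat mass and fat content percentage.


Fat mass = 100.10 - 98.65 = 1.45 g
Fat% = 1.45 / 14.2 x 100 = 10.2%


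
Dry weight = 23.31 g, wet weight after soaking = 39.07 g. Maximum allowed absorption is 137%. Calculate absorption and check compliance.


WA = (39.07 - 23.31) / 23.31 x 100 = 67.6%
Maximum allowed: 137%
Compliant: Yes


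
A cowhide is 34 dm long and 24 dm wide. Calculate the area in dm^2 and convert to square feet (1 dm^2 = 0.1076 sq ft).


816 dm^2
87.80 sq ft

Area = 34 x 24 = 816 dm^2
Conversion: 816 x 0.1076 = 87.80 sq ft


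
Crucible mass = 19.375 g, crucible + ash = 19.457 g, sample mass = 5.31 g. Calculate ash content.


Ash mass = 0.082 g
Ash content = 1.54%

Ash mass = 19.457 - 19.375 = 0.082 g
Ash% = 0.082 / 5.31 x 100 = 1.54%


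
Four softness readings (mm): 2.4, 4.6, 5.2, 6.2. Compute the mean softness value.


Sum = 2.4 + 4.6 + 5.2 + 6.2
Mean = 18.4 / 4 = 4.60 mm


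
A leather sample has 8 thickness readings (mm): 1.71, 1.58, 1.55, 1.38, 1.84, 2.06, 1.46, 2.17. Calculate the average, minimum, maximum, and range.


Average = 1.72 mm
Min = 1.38 mm
Max = 2.17 mm
Range = 0.79 mm

Sum = 13.75
Average = 13.75 / 8 = 1.72 mm
Minimum = 1.38 mm
Maximum = 2.17 mm
Range = 2.17 - 1.38 = 0.79 mm


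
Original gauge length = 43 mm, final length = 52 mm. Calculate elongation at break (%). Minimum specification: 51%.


Extension = 52 - 43 = 9 mm
Elongation = 9 / 43 x 100 = 20.9%
Minimum required: 51%
Meets specification: No


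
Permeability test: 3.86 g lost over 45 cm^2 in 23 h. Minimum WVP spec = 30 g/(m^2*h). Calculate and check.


WVP = 37.29 g/(m^2*h)
Meets specification: Yes

WVP = 3.86 / (45 x 23) x 10000 = 37.29 g/(m^2*h)
Minimum: 30 g/(m^2*h)
Meets spec: Yes


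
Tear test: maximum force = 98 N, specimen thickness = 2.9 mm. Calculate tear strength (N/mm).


33.8 N/mm

Tear strength = force / thickness
Tear = 98 / 2.9 = 33.8 N/mm


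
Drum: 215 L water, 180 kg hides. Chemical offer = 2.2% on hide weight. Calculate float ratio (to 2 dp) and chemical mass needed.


Float ratio = 1.19
Chemical needed = 3.96 kg


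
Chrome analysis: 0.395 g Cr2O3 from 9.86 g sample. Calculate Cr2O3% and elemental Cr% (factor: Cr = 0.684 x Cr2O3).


Cr2O3% = 0.395 / 9.86 x 100 = 4.01%
Cr% = 4.01 x 0.684 = 2.74%


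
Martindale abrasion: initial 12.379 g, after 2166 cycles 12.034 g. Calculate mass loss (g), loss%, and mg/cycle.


Mass loss = 0.345 g
Loss = 2.79%
Rate = 0.159 mg/cycle


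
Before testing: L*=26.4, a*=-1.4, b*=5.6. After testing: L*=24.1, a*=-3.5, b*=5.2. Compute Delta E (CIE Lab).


Delta E = 3.14


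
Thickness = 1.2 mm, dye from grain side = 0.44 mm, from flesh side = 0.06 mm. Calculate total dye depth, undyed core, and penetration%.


Total dyed = 0.44 + 0.06 = 0.50 mm
Undyed core = 1.2 - 0.50 = 0.70 mm
Penetration = 0.50 / 1.2 x 100 = 41.7%


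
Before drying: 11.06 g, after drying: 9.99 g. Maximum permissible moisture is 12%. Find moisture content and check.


Moisture content = 9.7%
Acceptable: Yes


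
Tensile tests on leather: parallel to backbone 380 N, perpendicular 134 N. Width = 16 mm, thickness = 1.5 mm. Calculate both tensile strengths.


Parallel = 15.83 N/mm^2
Perpendicular = 5.58 N/mm^2


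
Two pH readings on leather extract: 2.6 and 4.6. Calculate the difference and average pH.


Difference = |2.6 - 4.6| = 2.0
Average = (2.6 + 4.6) / 2 = 3.60


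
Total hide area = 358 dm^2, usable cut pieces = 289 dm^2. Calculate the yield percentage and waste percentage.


Yield = 80.7%
Waste = 19.3%

Yield = 289 / 358 x 100 = 80.7%
Waste = 358 - 289 = 69 dm^2
Waste% = 100 - 80.7 = 19.3%


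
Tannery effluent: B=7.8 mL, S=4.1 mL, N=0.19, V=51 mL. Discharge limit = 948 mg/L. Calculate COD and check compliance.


COD = 110.3 mg/L
Compliant: Yes

COD = (7.8 - 4.1) x 0.19 x 8000 / 51 = 110.3 mg/L
Limit: 948 mg/L
Compliant: Yes


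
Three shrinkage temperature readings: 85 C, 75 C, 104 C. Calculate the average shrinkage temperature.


88.0 C


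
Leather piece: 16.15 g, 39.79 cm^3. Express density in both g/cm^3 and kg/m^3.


0.406 g/cm^3
406 kg/m^3

Density = 16.15 / 39.79 = 0.406 g/cm^3
Convert: 0.406 x 1000 = 406 kg/m^3


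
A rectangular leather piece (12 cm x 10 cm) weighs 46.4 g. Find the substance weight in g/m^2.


3866.7 g/m^2

Area = 12 x 10 = 120 cm^2
SW = 46.4 / 120 x 10000 = 3866.7 g/m^2


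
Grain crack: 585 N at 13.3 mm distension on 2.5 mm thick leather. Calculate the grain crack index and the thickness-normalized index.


Crack index = 44.0 N/mm
Normalized index = 17.6 N/mm per mm

Crack index = 585 / 13.3 = 44.0 N/mm
Normalized = 44.0 / 2.5 = 17.6 N/mm per mm


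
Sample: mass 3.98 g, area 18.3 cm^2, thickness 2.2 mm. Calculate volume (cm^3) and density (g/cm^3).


Volume = 4.026 cm^3
Density = 0.989 g/cm^3


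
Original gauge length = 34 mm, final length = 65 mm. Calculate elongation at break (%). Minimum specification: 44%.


Extension = 65 - 34 = 31 mm
Elongation = 31 / 34 x 100 = 91.2%
Minimum required: 44%
Meets specification: Yes


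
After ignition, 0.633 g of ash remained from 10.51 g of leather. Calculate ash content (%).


6.02%

Ash% = 0.633 / 10.51 x 100
Ash% = 6.02%


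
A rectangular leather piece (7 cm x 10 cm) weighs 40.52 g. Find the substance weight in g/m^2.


5788.6 g/m^2

Area = 7 x 10 = 70 cm^2
SW = 40.52 / 70 x 10000 = 5788.6 g/m^2


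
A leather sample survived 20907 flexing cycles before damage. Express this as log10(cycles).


4.32

log10(20907) = 4.32


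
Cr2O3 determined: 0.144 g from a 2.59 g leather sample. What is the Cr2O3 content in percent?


Cr2O3% = 0.144 / 2.59 x 100
Cr2O3% = 5.56%


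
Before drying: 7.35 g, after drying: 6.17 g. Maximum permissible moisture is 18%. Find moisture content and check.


Moisture content = 16.1%
Acceptable: Yes

MC = (7.35 - 6.17) / 7.35 x 100 = 16.1%
Maximum: 18%
Acceptable: Yes


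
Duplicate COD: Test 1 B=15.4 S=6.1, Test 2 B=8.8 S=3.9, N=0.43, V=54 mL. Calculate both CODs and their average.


COD1 = 592.4 mg/L
COD2 = 312.1 mg/L
Average = 452.3 mg/L

COD1 = (15.4 - 6.1) x 0.43 x 8000 / 54 = 592.4 mg/L
COD2 = (8.8 - 3.9) x 0.43 x 8000 / 54 = 312.1 mg/L
Average = (592.4 + 312.1) / 2 = 452.3 mg/L


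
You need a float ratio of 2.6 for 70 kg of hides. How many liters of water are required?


182.0 L


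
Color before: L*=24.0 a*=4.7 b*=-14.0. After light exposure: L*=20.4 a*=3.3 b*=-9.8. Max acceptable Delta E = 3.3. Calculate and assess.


Delta E = 5.71
Passes: No

dL = -3.6, da = -1.4, db = 4.2
dE = sqrt((-3.6)^2 + (-1.4)^2 + (4.2)^2) = 5.71
Max = 3.3
Passes: No


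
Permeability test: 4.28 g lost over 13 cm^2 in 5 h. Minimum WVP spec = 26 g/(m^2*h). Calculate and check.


WVP = 4.28 / (13 x 5) x 10000 = 658.46 g/(m^2*h)
Minimum: 26 g/(m^2*h)
Meets spec: Yes


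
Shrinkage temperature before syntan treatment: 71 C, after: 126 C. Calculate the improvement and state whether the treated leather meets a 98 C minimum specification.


Improvement = 55 C
Meets 98 C spec: Yes

Improvement = 126 - 71 = 55 C
Spec check: 126 C >= 98 C? Yes


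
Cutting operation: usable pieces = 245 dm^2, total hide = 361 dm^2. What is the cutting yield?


67.9%

Yield = usable / total x 100
Yield = 245 / 361 x 100 = 67.9%


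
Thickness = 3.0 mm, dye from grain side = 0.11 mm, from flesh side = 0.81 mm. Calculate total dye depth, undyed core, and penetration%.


Total dyed = 0.92 mm
Undyed core = 2.08 mm
Penetration = 30.7%

Total dyed = 0.11 + 0.81 = 0.92 mm
Undyed core = 3.0 - 0.92 = 2.08 mm
Penetration = 0.92 / 3.0 x 100 = 30.7%


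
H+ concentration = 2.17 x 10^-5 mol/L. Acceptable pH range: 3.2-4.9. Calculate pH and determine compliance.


pH = -log10(2.17 x 10^-5) = 4.66
Range: 3.2 to 4.9
Compliant: Yes


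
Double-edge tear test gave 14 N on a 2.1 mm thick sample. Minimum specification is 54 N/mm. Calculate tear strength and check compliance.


Tear strength = 6.7 N/mm
Compliant: No


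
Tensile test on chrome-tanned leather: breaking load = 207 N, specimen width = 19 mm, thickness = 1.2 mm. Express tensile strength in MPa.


9.08 MPa

Cross-section = 19 x 1.2 = 22.8 mm^2
TS = 207 / 22.8 = 9.08 MPa
(1 N/mm^2 = 1 MPa)


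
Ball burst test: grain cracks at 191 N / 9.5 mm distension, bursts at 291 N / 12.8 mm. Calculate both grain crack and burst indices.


Crack index = 191 / 9.5 = 20.1 N/mm
Burst index = 291 / 12.8 = 22.7 N/mm


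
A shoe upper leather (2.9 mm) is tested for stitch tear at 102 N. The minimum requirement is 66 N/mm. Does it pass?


STS = 35.2 N/mm
Passes: No

STS = 102 / 2.9 = 35.2 N/mm
Minimum required: 66 N/mm
Passes: No


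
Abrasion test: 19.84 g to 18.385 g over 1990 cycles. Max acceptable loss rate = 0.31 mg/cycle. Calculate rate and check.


Rate = 0.731 mg/cycle
Passes: No

Loss = 19.84 - 18.385 = 1.455 g
Rate = 1.455 g / 1990 cycles x 1000 = 0.731 mg/cycle
Max = 0.31 mg/cycle
Passes: No


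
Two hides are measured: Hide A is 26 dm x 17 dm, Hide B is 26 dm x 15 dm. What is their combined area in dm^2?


832 dm^2


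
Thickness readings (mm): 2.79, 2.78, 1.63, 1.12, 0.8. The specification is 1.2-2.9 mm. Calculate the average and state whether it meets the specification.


Sum = 9.12
Average = 9.12 / 5 = 1.82 mm
Specification range: 1.2 to 2.9 mm
Within spec: Yes


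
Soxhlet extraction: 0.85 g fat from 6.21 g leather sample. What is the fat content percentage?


Fat content = 0.85 / 6.21 x 100
Fat = 13.7%


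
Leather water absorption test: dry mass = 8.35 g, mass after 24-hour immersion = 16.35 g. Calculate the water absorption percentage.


95.8%


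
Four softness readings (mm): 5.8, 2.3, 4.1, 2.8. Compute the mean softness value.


Sum = 5.8 + 2.3 + 4.1 + 2.8
Mean = 15.0 / 4 = 3.75 mm


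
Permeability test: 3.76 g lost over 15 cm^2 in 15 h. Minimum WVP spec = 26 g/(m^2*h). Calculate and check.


WVP = 167.11 g/(m^2*h)
Meets specification: Yes

WVP = 3.76 / (15 x 15) x 10000 = 167.11 g/(m^2*h)
Minimum: 26 g/(m^2*h)
Meets spec: Yes


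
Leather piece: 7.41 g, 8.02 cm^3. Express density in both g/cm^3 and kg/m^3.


Density = 7.41 / 8.02 = 0.924 g/cm^3
Convert: 0.924 x 1000 = 924 kg/m^3


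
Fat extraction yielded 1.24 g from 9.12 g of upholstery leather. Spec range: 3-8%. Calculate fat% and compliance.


Fat% = 1.24 / 9.12 x 100 = 13.6%
Spec range: 3-8%
Compliant: No


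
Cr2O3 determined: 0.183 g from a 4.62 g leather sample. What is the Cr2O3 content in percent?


Cr2O3% = 0.183 / 4.62 x 100
Cr2O3% = 3.96%


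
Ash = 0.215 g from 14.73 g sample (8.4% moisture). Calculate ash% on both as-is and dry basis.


As-is ash = 1.46%
Dry-basis ash = 1.59%

As-is ash% = 0.215 / 14.73 x 100 = 1.46%
Dry mass = 14.73 x (100 - 8.4) / 100 = 13.49268 g
Dry-basis ash% = 0.215 / 13.49268 x 100 = 1.59%


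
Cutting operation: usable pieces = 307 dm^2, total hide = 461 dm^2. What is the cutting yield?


66.6%


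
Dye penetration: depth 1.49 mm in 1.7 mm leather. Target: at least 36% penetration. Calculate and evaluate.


Penetration = 1.49 / 1.7 x 100 = 87.6%
Target: 36%
Meets target: Yes


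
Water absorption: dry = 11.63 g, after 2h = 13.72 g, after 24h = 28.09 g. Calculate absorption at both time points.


WA (2h) = (13.72 - 11.63) / 11.63 x 100 = 18.0%
WA (24h) = (28.09 - 11.63) / 11.63 x 100 = 141.5%


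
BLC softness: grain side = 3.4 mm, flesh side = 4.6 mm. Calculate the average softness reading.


4.00 mm

Average = (3.4 + 4.6) / 2
Average = 4.00 mm


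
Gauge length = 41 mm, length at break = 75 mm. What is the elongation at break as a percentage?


Extension = 75 - 41 = 34 mm
Elongation = 34 / 41 x 100 = 82.9%


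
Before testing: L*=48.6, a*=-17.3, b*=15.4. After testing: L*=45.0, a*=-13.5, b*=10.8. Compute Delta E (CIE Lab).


Delta E = 6.97

dL = 45.0 - 48.6 = -3.6
da = -13.5 - (-17.3) = 3.8
db = 10.8 - 15.4 = -4.6
dE = sqrt((-3.6)^2 + (3.8)^2 + (-4.6)^2) = 6.97


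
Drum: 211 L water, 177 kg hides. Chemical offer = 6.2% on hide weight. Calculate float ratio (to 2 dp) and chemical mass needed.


Float ratio = 1.19
Chemical needed = 10.974 kg

Float ratio = 211 / 177 = 1.19
Chemical = 177 x 6.2 / 100 = 10.974 kg


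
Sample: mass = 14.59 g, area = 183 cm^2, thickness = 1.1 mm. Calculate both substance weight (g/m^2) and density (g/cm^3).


Substance weight = 797.3 g/m^2
Density = 0.725 g/cm^3


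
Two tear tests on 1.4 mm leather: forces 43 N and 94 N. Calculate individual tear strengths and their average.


Tear 1 = 30.7 N/mm
Tear 2 = 67.1 N/mm
Average = 48.9 N/mm

Tear 1 = 43 / 1.4 = 30.7 N/mm
Tear 2 = 94 / 1.4 = 67.1 N/mm
Average = (30.7 + 67.1) / 2 = 48.9 N/mm


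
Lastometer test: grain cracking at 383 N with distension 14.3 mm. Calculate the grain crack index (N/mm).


26.8 N/mm

Grain crack index = force / distension
Index = 383 / 14.3 = 26.8 N/mm


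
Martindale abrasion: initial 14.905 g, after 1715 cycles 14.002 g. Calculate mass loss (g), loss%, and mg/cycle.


Loss = 14.905 - 14.002 = 0.903 g
Loss% = 0.903 / 14.905 x 100 = 6.06%
Rate = 0.903 / 1715 x 1000 = 0.527 mg/cycle


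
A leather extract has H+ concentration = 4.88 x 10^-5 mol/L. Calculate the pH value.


pH = -log10[H+]
pH = -log10(4.88 x 10^-5) = 4.31


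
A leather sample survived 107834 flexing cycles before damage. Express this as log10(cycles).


log10(107834) = 5.03


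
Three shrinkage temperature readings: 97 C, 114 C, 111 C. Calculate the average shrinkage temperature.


107.3 C

Average = (97 + 114 + 111) / 3
Average = 322 / 3 = 107.3 C


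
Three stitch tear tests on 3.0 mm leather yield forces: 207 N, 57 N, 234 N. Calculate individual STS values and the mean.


STS1 = 207 / 3.0 = 69.0 N/mm
STS2 = 57 / 3.0 = 19.0 N/mm
STS3 = 234 / 3.0 = 78.0 N/mm
Mean = (69.0 + 19.0 + 78.0) / 3 = 55.3 N/mm


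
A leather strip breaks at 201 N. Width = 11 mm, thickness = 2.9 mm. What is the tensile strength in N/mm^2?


Cross-sectional area = 11 x 2.9 = 31.9 mm^2
Tensile strength = 201 / 31.9 = 6.30 N/mm^2


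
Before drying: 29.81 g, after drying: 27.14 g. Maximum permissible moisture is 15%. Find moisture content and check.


Moisture content = 9.0%
Acceptable: Yes

MC = (29.81 - 27.14) / 29.81 x 100 = 9.0%
Maximum: 15%
Acceptable: Yes


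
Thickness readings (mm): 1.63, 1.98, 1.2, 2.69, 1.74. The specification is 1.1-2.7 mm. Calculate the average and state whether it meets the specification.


Average = 1.85 mm
Within specification: Yes

Sum = 9.24
Average = 9.24 / 5 = 1.85 mm
Specification range: 1.1 to 2.7 mm
Within spec: Yes


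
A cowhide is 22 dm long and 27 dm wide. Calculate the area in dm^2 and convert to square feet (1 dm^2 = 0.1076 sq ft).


594 dm^2
63.91 sq ft


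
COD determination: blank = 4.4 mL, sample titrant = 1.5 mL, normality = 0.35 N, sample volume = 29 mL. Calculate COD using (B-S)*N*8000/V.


COD = (4.4 - 1.5) x 0.35 x 8000 / 29
COD = 2.9 x 0.35 x 8000 / 29
COD = 280.0 mg/L


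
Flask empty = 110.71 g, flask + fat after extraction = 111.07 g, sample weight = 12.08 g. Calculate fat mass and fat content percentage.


Fat mass = 0.36 g
Fat content = 3.0%


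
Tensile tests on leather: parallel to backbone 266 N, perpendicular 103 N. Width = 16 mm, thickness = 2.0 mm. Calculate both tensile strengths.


Parallel = 8.31 N/mm^2
Perpendicular = 3.22 N/mm^2


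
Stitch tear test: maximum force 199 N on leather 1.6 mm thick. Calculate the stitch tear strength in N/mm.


124.4 N/mm


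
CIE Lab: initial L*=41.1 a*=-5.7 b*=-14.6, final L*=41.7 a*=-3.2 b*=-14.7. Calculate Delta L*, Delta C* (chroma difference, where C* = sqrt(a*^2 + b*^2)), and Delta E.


Delta L* = 0.6
Delta C* = -0.63
Delta E = 2.57


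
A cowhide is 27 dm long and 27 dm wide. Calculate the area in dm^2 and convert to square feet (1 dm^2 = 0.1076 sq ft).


Area = 27 x 27 = 729 dm^2
Conversion: 729 x 0.1076 = 78.44 sq ft


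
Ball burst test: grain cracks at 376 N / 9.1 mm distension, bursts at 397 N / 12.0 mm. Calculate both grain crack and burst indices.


Crack index = 41.3 N/mm
Burst index = 33.1 N/mm


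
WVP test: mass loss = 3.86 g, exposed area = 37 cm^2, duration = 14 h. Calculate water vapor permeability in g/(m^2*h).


WVP = mass_loss / (area x time) x 10000
WVP = 3.86 / (37 x 14) x 10000
WVP = 3.86 / 518 x 10000 = 74.52 g/(m^2*h)


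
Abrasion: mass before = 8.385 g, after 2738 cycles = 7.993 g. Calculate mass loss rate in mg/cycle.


0.143 mg/cycle

Mass loss = 8.385 - 7.993 = 0.392 g
Rate = 0.392 / 2738 x 1000 = 0.143 mg/cycle


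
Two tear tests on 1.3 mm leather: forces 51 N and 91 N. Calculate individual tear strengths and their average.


Tear 1 = 51 / 1.3 = 39.2 N/mm
Tear 2 = 91 / 1.3 = 70.0 N/mm
Average = (39.2 + 70.0) / 2 = 54.6 N/mm


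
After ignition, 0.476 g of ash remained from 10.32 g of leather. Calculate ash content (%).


Ash% = 0.476 / 10.32 x 100
Ash% = 4.61%


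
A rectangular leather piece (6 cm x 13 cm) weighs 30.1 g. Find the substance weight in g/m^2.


3859.0 g/m^2


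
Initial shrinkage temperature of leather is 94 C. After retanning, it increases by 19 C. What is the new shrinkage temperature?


New Ts = 94 + 19 = 113 C


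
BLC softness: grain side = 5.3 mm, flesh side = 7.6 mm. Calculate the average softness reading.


6.45 mm


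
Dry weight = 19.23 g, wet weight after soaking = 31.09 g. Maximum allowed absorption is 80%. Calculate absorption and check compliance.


WA = (31.09 - 19.23) / 19.23 x 100 = 61.7%
Maximum allowed: 80%
Compliant: Yes


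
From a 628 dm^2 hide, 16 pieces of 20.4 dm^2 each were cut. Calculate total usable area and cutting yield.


Total usable = 16 x 20.4 = 326.4 dm^2
Yield = 326.4 / 628 x 100 = 52.0%


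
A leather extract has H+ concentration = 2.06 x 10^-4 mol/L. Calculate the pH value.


pH = -log10[H+]
pH = -log10(2.06 x 10^-4) = 3.69


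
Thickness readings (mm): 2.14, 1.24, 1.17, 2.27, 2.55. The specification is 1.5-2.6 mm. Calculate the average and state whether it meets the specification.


Average = 1.87 mm
Within specification: Yes


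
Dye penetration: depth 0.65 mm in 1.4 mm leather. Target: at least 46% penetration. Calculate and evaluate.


Penetration = 46.4%
Meets target: Yes

Penetration = 0.65 / 1.4 x 100 = 46.4%
Target: 46%
Meets target: Yes


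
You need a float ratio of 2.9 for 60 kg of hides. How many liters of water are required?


174.0 L


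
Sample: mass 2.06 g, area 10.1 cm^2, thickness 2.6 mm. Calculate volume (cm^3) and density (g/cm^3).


Thickness in cm = 2.6 / 10 = 0.26 cm
Volume = 10.1 x 0.26 = 2.626 cm^3
Density = 2.06 / 2.626 = 0.784 g/cm^3


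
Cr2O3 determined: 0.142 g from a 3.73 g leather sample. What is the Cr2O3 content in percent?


Cr2O3% = 0.142 / 3.73 x 100
Cr2O3% = 3.81%


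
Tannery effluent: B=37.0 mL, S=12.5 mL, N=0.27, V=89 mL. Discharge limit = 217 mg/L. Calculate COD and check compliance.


COD = (37.0 - 12.5) x 0.27 x 8000 / 89 = 594.6 mg/L
Limit: 217 mg/L
Compliant: No


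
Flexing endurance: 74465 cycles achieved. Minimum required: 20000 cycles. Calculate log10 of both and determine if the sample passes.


Achieved: log10 = 4.87
Required: log10 = 4.30
Passes: Yes

log10(74465) = 4.87
log10(20000) = 4.30
Passes: Yes


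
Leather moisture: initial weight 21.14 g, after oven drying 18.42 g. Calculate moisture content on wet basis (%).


Moisture = 21.14 - 18.42 = 2.72 g
MC = 2.72 / 21.14 x 100 = 12.9%


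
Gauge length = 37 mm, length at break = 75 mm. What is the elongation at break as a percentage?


102.7%

Extension = 75 - 37 = 38 mm
Elongation = 38 / 37 x 100 = 102.7%


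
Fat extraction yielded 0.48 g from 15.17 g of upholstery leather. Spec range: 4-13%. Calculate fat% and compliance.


Fat content = 3.2%
Compliant: No

Fat% = 0.48 / 15.17 x 100 = 3.2%
Spec range: 4-13%
Compliant: No


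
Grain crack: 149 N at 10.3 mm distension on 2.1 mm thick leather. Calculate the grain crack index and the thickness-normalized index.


Crack index = 149 / 10.3 = 14.5 N/mm
Normalized = 14.5 / 2.1 = 6.9 N/mm per mm


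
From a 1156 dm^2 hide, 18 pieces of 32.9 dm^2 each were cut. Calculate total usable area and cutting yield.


Usable area = 592.2 dm^2
Yield = 51.2%

Total usable = 18 x 32.9 = 592.2 dm^2
Yield = 592.2 / 1156 x 100 = 51.2%


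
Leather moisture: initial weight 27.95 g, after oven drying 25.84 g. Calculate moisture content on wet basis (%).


7.5%

Moisture = 27.95 - 25.84 = 2.11 g
MC = 2.11 / 27.95 x 100 = 7.5%


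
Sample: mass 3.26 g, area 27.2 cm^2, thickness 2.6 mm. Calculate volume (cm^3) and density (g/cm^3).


Thickness in cm = 2.6 / 10 = 0.26 cm
Volume = 27.2 x 0.26 = 7.072 cm^3
Density = 3.26 / 7.072 = 0.461 g/cm^3


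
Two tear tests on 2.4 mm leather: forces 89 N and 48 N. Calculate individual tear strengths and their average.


Tear 1 = 89 / 2.4 = 37.1 N/mm
Tear 2 = 48 / 2.4 = 20.0 N/mm
Average = (37.1 + 20.0) / 2 = 28.6 N/mm


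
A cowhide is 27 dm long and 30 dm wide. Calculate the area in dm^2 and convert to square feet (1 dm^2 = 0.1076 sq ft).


Area = 27 x 30 = 810 dm^2
Conversion: 810 x 0.1076 = 87.16 sq ft


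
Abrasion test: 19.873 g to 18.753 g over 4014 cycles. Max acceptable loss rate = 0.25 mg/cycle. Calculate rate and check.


Loss = 19.873 - 18.753 = 1.120 g
Rate = 1.120 g / 4014 cycles x 1000 = 0.279 mg/cycle
Max = 0.25 mg/cycle
Passes: No


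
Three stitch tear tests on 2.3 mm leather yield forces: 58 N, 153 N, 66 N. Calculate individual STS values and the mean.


STS1 = 25.2 N/mm
STS2 = 66.5 N/mm
STS3 = 28.7 N/mm
Mean = 40.1 N/mm

STS1 = 58 / 2.3 = 25.2 N/mm
STS2 = 153 / 2.3 = 66.5 N/mm
STS3 = 66 / 2.3 = 28.7 N/mm
Mean = (25.2 + 66.5 + 28.7) / 3 = 40.1 N/mm


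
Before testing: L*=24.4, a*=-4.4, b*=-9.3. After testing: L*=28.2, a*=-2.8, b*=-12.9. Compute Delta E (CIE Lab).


Delta E = 5.47


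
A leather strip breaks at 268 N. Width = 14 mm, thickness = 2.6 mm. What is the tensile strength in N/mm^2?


7.36 N/mm^2


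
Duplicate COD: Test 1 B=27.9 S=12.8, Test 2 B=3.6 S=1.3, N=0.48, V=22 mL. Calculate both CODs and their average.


COD1 = 2635.6 mg/L
COD2 = 401.5 mg/L
Average = 1518.6 mg/L


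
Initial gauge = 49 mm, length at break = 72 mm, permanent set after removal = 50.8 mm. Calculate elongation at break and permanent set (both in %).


Elongation at break = 46.9%
Permanent set = 3.7%

Elongation at break = (72 - 49) / 49 x 100 = 46.9%
Permanent set = (50.8 - 49) / 49 x 100 = 3.7%


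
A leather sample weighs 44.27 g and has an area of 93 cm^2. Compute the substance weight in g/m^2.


4760.2 g/m^2

Substance weight = mass / area x 10000
SW = 44.27 / 93 x 10000
SW = 4760.2 g/m^2


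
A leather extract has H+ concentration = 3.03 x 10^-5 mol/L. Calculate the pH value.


pH = 4.52

pH = -log10[H+]
pH = -log10(3.03 x 10^-5) = 4.52


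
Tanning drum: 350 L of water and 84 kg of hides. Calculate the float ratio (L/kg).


4.2


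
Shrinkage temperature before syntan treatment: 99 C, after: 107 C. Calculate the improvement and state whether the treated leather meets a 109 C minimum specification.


Improvement = 8 C
Meets 109 C spec: No


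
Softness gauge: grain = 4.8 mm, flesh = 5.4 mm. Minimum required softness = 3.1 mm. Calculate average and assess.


Average = (4.8 + 5.4) / 2 = 5.10 mm
Minimum = 3.1 mm
Meets requirement: Yes


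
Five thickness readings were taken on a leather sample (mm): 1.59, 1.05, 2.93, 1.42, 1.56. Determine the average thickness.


1.71 mm


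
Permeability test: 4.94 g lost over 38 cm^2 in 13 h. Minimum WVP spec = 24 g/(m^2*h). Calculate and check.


WVP = 4.94 / (38 x 13) x 10000 = 100.00 g/(m^2*h)
Minimum: 24 g/(m^2*h)
Meets spec: Yes


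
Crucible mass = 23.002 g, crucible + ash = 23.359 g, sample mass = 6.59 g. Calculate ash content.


Ash mass = 23.359 - 23.002 = 0.357 g
Ash% = 0.357 / 6.59 x 100 = 5.42%


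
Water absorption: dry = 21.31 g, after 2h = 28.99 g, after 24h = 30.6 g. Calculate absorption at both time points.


2h absorption = 36.0%
24h absorption = 43.6%

WA (2h) = (28.99 - 21.31) / 21.31 x 100 = 36.0%
WA (24h) = (30.6 - 21.31) / 21.31 x 100 = 43.6%


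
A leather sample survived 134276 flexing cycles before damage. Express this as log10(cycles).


5.13

log10(134276) = 5.13


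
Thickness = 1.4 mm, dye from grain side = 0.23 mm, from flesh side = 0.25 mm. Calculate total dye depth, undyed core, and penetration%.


Total dyed = 0.48 mm
Undyed core = 0.92 mm
Penetration = 34.3%


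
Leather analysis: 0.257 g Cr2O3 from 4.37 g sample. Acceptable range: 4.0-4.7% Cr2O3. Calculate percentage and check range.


Cr2O3% = 0.257 / 4.37 x 100 = 5.88%
Acceptable range: 4.0 to 4.7%
Within range: No


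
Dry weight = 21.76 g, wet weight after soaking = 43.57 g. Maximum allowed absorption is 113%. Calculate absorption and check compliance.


Absorption = 100.2%
Compliant: Yes


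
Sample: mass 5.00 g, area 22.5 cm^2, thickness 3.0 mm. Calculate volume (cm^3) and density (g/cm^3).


Volume = 6.750 cm^3
Density = 0.741 g/cm^3

Thickness in cm = 3.0 / 10 = 0.30 cm
Volume = 22.5 x 0.30 = 6.750 cm^3
Density = 5.00 / 6.750 = 0.741 g/cm^3


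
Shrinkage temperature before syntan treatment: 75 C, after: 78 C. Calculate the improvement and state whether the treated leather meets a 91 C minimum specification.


Improvement = 78 - 75 = 3 C
Spec check: 78 C >= 91 C? No


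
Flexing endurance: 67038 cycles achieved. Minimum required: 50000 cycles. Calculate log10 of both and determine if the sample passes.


log10(67038) = 4.83
log10(50000) = 4.70
Passes: Yes


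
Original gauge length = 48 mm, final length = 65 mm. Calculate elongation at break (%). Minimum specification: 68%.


Extension = 65 - 48 = 17 mm
Elongation = 17 / 48 x 100 = 35.4%
Minimum required: 68%
Meets specification: No


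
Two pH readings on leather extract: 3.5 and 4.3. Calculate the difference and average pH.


Difference = |3.5 - 4.3| = 0.8
Average = (3.5 + 4.3) / 2 = 3.90


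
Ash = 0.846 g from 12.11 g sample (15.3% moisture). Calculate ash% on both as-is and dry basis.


As-is ash = 6.99%
Dry-basis ash = 8.25%

As-is ash% = 0.846 / 12.11 x 100 = 6.99%
Dry mass = 12.11 x (100 - 15.3) / 100 = 10.25717 g
Dry-basis ash% = 0.846 / 10.25717 x 100 = 8.25%


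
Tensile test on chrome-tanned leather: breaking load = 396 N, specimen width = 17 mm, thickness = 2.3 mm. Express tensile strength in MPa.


10.13 MPa


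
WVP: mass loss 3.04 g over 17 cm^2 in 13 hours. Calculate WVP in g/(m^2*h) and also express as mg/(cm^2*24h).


WVP = 3.04 / (17 x 13) x 10000 = 137.56 g/(m^2*h)
Mass loss in mg = 3.04 x 1000 = 3040 mg
Per cm^2 per 24h in mg: 3040 x 24 / (17 x 13) = 72960 / 221 = 330.14 mg/(cm^2*24h)


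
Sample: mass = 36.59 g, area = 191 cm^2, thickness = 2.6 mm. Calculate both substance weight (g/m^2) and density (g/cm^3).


Substance weight = 1915.7 g/m^2
Density = 0.737 g/cm^3


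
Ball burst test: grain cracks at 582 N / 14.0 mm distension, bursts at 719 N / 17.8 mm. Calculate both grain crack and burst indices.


Crack index = 41.6 N/mm
Burst index = 40.4 N/mm

Crack index = 582 / 14.0 = 41.6 N/mm
Burst index = 719 / 17.8 = 40.4 N/mm


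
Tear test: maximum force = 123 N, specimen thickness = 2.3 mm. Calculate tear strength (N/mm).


Tear strength = force / thickness
Tear = 123 / 2.3 = 53.5 N/mm


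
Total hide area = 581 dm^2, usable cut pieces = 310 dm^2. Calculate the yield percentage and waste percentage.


Yield = 310 / 581 x 100 = 53.4%
Waste = 581 - 310 = 271 dm^2
Waste% = 100 - 53.4 = 46.6%


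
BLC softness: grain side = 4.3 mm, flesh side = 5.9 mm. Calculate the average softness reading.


Average = (4.3 + 5.9) / 2
Average = 5.10 mm


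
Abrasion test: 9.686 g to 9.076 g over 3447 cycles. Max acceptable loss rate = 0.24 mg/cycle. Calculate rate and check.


Rate = 0.177 mg/cycle
Passes: Yes

Loss = 9.686 - 9.076 = 0.610 g
Rate = 0.610 g / 3447 cycles x 1000 = 0.177 mg/cycle
Max = 0.24 mg/cycle
Passes: Yes


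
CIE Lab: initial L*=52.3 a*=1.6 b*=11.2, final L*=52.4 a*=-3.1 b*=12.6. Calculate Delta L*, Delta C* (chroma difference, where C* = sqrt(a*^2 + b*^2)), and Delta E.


Delta L* = 0.1
Delta C* = 1.66
Delta E = 4.91

Delta L* = 52.4 - 52.3 = 0.1
C1* = sqrt((1.6)^2 + (11.2)^2) = 11.314
C2* = sqrt((-3.1)^2 + (12.6)^2) = 12.976
Delta C* = 12.976 - 11.314 = 1.66
Delta E = sqrt((0.1)^2 + (-4.7)^2 + (1.4)^2) = 4.91


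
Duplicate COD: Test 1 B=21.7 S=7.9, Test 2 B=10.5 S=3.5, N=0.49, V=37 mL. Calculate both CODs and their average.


COD1 = 1462.1 mg/L
COD2 = 741.6 mg/L
Average = 1101.9 mg/L

COD1 = (21.7 - 7.9) x 0.49 x 8000 / 37 = 1462.1 mg/L
COD2 = (10.5 - 3.5) x 0.49 x 8000 / 37 = 741.6 mg/L
Average = (1462.1 + 741.6) / 2 = 1101.9 mg/L
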